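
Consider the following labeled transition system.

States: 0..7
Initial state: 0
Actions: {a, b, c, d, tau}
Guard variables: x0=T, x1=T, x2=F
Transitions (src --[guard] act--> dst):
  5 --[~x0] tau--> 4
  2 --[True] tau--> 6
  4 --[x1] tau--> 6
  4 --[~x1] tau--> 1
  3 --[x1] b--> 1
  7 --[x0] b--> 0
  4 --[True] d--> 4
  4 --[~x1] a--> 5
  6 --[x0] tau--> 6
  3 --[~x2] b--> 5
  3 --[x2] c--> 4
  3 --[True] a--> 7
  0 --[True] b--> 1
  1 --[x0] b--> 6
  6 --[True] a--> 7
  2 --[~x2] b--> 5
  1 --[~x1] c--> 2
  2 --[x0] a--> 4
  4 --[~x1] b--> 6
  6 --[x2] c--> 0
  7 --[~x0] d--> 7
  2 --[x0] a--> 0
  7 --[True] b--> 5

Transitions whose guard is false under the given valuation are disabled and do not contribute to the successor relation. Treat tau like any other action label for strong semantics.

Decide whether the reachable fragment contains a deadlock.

Reach set: {0,1,5,6,7}
  0: b→1  [1 exit(s)]
  1: b→6  [1 exit(s)]
  5: ∅  [no exit]
  6: a→7  tau→6  [2 exit(s)]
  7: b→0  b→5  [2 exit(s)]
Path to 5: b·b·a·b

Answer: DEADLOCK at state 5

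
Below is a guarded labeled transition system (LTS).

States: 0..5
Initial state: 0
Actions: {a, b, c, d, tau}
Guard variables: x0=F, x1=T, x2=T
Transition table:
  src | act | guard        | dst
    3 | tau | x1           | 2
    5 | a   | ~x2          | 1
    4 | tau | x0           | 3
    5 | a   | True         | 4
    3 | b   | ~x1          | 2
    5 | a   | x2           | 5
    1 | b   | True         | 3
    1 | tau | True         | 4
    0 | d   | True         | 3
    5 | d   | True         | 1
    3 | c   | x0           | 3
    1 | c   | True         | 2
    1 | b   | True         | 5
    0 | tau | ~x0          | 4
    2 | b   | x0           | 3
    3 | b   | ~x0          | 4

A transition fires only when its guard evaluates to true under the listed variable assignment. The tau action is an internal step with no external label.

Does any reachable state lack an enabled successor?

Reachable = {0,2,3,4}
  0: d→3  tau→4  [deg 2]
  2: ∅  [no exit]
  3: b→4  tau→2  [deg 2]
  4: ∅  [no exit]
witness 2: d·tau

Answer: DEADLOCK at state 2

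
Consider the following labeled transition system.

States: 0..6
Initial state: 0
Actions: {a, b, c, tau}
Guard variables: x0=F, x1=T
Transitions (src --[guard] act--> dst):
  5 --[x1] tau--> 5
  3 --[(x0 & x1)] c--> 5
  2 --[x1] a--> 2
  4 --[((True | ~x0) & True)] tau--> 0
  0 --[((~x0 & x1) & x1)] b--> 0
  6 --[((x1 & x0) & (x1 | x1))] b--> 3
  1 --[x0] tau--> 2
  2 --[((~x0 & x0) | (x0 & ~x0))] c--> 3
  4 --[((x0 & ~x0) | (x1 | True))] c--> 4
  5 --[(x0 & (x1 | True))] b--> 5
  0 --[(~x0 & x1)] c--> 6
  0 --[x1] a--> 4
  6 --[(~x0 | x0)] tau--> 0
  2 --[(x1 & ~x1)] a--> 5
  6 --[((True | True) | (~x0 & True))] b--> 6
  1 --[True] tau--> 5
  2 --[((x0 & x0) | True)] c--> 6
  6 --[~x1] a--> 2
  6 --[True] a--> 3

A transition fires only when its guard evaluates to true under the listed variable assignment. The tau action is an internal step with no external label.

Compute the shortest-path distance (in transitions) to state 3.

Answer: 2

Working:
Breadth-first toward 3:
  Layer 0: {0}
  Layer 1: {4,6}
  Layer 2: {3}
depth(3)=2, e.g. c·a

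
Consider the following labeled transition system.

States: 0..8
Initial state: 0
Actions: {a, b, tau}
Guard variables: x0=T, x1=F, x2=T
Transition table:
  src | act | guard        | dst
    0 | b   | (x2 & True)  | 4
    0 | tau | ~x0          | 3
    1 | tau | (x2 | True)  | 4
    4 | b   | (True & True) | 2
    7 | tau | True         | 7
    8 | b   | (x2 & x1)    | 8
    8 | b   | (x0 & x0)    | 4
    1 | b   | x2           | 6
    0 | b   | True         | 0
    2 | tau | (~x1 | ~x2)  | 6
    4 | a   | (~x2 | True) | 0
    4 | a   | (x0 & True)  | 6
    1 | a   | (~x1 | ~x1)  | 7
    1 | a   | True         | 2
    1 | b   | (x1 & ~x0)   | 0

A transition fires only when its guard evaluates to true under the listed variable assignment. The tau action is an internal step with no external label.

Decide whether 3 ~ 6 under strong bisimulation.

Answer: BISIMILAR

Trace:
Refine partition for ~:
  round 0: {{0,1,2,3,4,5,6,7,8}}
  round 1: {{0,8},{1},{2,7},{3,5,6},{4}}
  round 2: {{0},{1},{2},{3,5,6},{4},{7},{8}}
7 equivalence class(es) (converged in 3)
3∈{3,5,6}, 6∈{3,5,6}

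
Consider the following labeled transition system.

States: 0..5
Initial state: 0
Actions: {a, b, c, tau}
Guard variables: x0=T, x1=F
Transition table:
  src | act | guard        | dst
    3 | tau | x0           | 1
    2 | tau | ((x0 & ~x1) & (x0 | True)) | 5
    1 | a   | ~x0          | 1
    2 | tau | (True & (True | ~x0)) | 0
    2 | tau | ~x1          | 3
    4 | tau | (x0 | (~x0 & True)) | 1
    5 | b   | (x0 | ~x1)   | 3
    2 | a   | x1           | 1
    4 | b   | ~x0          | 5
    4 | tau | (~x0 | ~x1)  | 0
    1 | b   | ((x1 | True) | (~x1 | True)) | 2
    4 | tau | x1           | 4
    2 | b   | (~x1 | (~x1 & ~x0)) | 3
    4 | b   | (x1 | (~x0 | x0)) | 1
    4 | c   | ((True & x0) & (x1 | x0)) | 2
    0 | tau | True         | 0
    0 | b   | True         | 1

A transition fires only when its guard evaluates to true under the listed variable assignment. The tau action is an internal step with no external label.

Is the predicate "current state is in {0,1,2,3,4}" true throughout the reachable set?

Answer: INVARIANT VIOLATED at state 5

Working:
Inv-set: {0,1,2,3,4}
Reach set: {0,1,2,3,5}
  0: ✓
  1: ✓
  2: ✓
  3: ✓
  5: ✗ unsafe
witness against invariant: b·b·tau → 5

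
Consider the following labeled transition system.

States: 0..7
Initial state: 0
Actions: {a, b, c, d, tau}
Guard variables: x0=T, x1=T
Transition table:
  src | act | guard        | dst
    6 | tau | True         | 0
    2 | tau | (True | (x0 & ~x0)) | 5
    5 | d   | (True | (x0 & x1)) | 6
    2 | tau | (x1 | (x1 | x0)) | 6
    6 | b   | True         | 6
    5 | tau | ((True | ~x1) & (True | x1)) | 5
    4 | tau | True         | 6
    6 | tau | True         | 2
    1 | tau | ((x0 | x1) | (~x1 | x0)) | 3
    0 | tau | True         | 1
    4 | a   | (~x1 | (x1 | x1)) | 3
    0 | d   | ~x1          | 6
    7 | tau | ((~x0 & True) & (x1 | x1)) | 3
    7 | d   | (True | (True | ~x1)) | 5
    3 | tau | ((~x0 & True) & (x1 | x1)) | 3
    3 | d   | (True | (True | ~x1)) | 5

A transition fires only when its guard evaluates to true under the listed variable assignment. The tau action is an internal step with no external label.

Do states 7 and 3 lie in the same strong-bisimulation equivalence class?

Answer: BISIMILAR

Analysis:
Bisimulation quotient by refinement:
  round 0: {{0,1,2,3,4,5,6,7}}
  round 1: {{0,1,2},{3,7},{4},{5},{6}}
  round 2: {{0},{1},{2},{3,7},{4},{5},{6}}
stable after 3 split(s): 7 block(s)
class of 7: {3,7}; class of 3: {3,7}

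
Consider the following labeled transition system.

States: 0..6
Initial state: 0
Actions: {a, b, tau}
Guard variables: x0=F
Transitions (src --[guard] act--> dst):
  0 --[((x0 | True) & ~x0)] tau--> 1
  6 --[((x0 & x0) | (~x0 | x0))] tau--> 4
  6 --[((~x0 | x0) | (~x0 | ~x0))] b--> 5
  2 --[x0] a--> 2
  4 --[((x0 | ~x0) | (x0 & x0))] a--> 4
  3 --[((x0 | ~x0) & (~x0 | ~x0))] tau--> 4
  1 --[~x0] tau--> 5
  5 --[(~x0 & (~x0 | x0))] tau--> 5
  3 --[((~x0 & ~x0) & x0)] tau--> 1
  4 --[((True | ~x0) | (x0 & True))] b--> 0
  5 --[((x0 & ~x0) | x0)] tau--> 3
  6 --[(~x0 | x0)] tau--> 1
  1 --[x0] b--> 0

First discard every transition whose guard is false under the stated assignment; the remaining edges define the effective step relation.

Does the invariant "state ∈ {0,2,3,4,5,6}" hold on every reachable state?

Inv-set: {0,2,3,4,5,6}
Reachable = {0,1,5}
  0: ok
  1: outside
  5: ok
reach 1 via tau — violates

Answer: INVARIANT VIOLATED at state 1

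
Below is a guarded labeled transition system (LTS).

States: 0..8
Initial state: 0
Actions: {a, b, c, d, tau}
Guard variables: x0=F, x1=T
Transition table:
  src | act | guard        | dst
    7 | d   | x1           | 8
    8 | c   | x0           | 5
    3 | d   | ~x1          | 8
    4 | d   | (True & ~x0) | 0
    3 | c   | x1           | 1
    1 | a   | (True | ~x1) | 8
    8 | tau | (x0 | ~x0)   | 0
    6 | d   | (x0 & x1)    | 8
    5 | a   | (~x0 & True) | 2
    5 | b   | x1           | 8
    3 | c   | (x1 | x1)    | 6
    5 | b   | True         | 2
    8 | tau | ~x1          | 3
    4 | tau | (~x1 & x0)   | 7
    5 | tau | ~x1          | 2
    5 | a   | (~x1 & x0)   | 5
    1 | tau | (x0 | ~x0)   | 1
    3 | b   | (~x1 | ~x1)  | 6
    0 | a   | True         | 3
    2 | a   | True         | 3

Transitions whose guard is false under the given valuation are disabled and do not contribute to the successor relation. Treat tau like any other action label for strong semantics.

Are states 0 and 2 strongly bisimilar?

Bisimulation quotient by refinement:
  P[0] = {{0,1,2,3,4,5,6,7,8}}
  P[1] = {{0,2},{1},{3},{4,7},{5},{6},{8}}
  P[2] = {{0,2},{1},{3},{4},{5},{6},{7},{8}}
Fixed point at round 3; 8 class(es).
class of 0: {0,2}; class of 2: {0,2}

Answer: BISIMILAR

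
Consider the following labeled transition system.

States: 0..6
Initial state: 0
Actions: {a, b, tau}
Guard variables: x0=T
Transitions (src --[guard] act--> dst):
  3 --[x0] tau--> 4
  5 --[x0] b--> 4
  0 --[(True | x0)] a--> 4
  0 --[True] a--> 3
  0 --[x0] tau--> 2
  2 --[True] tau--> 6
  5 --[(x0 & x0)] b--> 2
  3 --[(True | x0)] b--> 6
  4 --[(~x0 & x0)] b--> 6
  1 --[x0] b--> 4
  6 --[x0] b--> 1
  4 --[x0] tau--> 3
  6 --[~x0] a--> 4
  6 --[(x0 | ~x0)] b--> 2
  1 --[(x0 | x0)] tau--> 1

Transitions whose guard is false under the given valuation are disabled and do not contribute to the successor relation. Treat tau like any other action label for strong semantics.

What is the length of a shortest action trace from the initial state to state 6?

Answer: 2

Trace:
Breadth-first toward 6:
  L0 = {0}
  L1 = {2,3,4}
  L2 = {6}
depth(6)=2, e.g. a·b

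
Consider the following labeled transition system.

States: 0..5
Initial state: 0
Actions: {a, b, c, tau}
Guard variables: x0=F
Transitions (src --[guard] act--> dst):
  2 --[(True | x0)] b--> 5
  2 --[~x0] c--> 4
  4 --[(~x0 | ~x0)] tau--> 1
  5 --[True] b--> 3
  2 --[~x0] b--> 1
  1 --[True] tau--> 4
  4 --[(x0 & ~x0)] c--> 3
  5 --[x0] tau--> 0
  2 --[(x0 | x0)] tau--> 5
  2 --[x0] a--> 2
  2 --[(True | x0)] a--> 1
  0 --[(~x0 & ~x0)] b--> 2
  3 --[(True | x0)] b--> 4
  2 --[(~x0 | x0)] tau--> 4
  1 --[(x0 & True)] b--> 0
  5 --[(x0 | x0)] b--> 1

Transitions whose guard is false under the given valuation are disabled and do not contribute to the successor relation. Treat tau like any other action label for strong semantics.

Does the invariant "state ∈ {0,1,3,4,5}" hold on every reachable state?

Answer: INVARIANT VIOLATED at state 2

Working:
Safe = {0,1,3,4,5}
Reach set: {0,1,2,3,4,5}
  0: safe
  1: safe
  2: ✗ unsafe
  3: safe
  4: safe
  5: safe
reach 2 via b — violates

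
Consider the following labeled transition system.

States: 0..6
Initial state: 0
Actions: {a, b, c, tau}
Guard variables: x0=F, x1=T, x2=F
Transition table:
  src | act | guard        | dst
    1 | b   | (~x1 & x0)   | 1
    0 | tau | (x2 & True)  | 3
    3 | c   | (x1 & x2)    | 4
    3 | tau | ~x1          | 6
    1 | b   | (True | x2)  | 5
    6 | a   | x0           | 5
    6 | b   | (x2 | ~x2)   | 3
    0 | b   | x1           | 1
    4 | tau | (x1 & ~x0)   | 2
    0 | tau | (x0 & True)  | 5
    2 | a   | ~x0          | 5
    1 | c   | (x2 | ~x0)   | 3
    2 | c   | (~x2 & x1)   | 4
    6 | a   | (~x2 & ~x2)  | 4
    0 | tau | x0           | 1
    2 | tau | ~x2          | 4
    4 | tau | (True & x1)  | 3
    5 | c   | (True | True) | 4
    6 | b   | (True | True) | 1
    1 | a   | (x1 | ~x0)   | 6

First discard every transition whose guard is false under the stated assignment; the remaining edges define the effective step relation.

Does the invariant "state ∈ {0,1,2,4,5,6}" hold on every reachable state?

Inv-set: {0,1,2,4,5,6}
R = {0,1,2,3,4,5,6}
  0: safe
  1: safe
  2: safe
  3: VIOLATES
  4: safe
  5: safe
  6: safe
reach 3 via b·c — violates

Answer: INVARIANT VIOLATED at state 3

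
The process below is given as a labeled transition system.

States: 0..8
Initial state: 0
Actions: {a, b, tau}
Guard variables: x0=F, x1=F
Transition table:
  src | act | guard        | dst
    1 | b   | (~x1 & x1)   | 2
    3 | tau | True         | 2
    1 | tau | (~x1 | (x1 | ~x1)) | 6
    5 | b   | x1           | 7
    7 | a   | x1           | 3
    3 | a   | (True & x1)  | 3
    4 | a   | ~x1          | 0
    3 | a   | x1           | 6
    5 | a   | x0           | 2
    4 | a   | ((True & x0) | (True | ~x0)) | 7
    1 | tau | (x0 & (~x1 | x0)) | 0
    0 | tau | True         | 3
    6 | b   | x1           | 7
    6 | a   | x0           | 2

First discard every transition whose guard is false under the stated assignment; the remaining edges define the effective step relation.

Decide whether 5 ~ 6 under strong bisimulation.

Compute ~ classes (split until stable):
  π0 = {{0,1,2,3,4,5,6,7,8}}
  π1 = {{0,1,3},{2,5,6,7,8},{4}}
  π2 = {{0},{1,3},{2,5,6,7,8},{4}}
stable after 3 split(s): 4 block(s)
5∈{2,5,6,7,8}, 6∈{2,5,6,7,8}

Answer: BISIMILAR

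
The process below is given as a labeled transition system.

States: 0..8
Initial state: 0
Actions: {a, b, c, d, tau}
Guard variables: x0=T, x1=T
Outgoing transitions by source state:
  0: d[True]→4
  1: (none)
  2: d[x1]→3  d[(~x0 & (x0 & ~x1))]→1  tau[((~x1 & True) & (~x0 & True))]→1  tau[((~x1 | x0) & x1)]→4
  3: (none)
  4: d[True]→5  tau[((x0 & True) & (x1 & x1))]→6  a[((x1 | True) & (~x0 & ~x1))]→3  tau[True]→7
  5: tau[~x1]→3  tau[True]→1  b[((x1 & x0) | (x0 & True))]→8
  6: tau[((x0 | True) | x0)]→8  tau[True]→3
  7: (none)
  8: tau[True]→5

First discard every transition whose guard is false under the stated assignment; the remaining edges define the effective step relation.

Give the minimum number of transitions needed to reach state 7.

BFS to 7:
  L0 = {0}
  L1 = {4}
  L2 = {5,6,7}
first hit 7 at d=2 via d·tau

Answer: 2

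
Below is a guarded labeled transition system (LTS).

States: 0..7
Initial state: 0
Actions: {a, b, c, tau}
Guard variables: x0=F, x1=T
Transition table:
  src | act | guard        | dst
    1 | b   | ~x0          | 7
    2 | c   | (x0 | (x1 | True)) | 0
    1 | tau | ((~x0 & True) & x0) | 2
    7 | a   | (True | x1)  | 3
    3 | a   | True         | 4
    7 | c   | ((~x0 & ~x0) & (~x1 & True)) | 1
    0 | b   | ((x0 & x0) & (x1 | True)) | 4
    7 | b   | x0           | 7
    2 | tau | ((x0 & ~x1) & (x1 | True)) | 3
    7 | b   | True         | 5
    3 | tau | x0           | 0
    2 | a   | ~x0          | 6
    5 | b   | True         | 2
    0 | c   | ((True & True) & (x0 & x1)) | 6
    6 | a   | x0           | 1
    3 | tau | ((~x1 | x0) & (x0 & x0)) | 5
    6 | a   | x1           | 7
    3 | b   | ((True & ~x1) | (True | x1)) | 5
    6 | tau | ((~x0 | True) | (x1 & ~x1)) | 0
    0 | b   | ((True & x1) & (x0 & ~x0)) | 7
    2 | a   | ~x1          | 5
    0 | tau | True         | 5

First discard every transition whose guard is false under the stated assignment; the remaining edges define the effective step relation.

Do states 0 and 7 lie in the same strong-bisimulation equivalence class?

Answer: NOT BISIMILAR

Working:
Refine partition for ~:
  round 0: {{0,1,2,3,4,5,6,7}}
  round 1: {{0},{1,5},{2},{3,7},{4},{6}}
  round 2: {{0},{1},{2},{3},{4},{5},{6},{7}}
8 equivalence class(es) (converged in 3)
class of 0: {0}; class of 7: {7}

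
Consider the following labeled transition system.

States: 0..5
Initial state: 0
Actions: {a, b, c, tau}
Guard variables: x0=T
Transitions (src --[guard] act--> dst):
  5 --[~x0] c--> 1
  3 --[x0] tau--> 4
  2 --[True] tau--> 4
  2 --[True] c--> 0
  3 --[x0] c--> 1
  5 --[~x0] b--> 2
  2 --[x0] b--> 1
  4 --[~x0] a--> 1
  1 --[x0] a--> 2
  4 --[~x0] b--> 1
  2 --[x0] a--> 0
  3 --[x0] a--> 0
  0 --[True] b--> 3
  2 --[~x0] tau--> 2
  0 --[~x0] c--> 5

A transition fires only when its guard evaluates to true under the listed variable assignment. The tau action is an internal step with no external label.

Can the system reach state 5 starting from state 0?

After dropping false guards: 9 live edges.
L0 = {0}
L1 = {3}  cumulative {0,3}
L2 = {1,4}  cumulative {0,1,3,4}
L3 = {2}  cumulative {0,1,2,3,4}
Reachable = {0,1,2,3,4}

Answer: UNREACHABLE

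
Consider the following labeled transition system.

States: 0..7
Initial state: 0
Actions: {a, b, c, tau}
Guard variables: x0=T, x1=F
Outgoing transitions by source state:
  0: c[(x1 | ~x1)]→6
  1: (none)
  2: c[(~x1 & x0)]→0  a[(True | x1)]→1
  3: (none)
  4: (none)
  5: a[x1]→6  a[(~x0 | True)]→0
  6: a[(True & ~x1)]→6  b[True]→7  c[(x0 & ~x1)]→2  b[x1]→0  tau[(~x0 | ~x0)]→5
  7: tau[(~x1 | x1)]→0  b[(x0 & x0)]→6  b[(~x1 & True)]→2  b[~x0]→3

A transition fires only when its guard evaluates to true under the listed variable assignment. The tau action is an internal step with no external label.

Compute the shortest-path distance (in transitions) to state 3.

BFS to 3:
  Layer 0: {0}
  Layer 1: {6}
  Layer 2: {2,7}
  Layer 3: {1}
3 never appears.

Answer: UNREACHABLE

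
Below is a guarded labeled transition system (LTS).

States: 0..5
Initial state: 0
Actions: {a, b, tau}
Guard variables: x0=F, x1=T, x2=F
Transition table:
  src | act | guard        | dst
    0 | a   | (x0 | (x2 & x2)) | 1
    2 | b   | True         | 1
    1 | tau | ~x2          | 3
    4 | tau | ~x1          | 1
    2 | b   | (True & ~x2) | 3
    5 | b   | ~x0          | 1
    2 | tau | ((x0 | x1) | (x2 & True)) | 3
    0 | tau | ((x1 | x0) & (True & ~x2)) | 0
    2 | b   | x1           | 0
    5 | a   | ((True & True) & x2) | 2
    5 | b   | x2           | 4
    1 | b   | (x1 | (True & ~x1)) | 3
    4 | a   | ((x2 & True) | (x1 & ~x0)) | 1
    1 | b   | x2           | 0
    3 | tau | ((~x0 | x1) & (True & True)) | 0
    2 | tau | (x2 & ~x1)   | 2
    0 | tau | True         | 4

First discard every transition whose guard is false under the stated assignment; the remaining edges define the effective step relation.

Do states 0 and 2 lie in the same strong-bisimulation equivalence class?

Answer: NOT BISIMILAR

Working:
Refine partition for ~:
  round 0: {{0,1,2,3,4,5}}
  round 1: {{0,3},{1,2},{4},{5}}
  round 2: {{0},{1},{2},{3},{4},{5}}
stable after 3 split(s): 6 block(s)
0∈{0}, 2∈{2}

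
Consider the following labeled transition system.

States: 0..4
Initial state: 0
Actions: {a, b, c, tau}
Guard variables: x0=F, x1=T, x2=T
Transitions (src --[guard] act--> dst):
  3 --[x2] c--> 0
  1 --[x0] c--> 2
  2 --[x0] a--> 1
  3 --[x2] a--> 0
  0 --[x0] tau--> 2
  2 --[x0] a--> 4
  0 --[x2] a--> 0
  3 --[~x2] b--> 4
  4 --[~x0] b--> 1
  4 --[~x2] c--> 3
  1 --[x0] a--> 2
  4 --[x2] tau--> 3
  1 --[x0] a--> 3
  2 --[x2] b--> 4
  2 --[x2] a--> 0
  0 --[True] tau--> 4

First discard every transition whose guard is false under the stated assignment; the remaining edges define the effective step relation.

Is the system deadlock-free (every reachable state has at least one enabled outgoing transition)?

Answer: DEADLOCK at state 1

Trace:
R = {0,1,3,4}
  0: a→0  tau→4  [deg 2]
  1: ∅  [STUCK]
  3: a→0  c→0  [deg 2]
  4: b→1  tau→3  [deg 2]
Path to 1: tau·b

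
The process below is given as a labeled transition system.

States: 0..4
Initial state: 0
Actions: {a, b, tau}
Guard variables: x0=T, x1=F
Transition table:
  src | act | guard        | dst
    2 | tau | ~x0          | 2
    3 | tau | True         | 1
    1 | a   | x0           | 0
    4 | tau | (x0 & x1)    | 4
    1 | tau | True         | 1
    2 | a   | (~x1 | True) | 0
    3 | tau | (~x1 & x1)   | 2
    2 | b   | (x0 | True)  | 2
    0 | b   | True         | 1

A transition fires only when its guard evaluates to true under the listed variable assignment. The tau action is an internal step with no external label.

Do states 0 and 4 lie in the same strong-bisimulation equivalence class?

Bisimulation quotient by refinement:
  π0 = {{0,1,2,3,4}}
  π1 = {{0},{1},{2},{3},{4}}
stable after 2 split(s): 5 block(s)
0∈{0}, 4∈{4}

Answer: NOT BISIMILAR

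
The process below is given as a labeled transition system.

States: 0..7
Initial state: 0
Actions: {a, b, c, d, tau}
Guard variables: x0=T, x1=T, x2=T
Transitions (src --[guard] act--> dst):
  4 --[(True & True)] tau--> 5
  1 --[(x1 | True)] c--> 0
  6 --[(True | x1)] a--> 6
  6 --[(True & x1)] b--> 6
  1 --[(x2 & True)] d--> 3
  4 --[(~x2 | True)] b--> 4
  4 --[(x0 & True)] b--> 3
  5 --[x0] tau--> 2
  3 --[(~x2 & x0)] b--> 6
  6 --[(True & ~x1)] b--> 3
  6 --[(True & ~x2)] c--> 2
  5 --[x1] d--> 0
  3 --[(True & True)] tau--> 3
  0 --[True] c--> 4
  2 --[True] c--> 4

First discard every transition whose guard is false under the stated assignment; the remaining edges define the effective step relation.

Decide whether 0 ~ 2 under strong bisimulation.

Bisimulation quotient by refinement:
  π0 = {{0,1,2,3,4,5,6,7}}
  π1 = {{0,2},{1},{3},{4},{5},{6},{7}}
Fixed point at round 2; 7 class(es).
0∈{0,2}, 2∈{0,2}

Answer: BISIMILAR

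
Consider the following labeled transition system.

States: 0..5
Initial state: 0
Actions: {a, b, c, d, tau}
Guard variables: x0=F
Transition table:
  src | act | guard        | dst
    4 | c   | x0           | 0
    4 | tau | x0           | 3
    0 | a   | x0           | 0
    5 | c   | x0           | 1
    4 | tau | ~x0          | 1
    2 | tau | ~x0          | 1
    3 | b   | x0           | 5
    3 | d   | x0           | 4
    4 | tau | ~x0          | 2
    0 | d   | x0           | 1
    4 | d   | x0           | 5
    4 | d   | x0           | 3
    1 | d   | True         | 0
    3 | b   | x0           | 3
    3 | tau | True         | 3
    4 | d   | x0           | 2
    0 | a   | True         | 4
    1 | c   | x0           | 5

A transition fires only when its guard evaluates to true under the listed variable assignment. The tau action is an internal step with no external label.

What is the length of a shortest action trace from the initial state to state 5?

Breadth-first toward 5:
  Layer 0: {0}
  Layer 1: {4}
  Layer 2: {1,2}
5 never appears.

Answer: UNREACHABLE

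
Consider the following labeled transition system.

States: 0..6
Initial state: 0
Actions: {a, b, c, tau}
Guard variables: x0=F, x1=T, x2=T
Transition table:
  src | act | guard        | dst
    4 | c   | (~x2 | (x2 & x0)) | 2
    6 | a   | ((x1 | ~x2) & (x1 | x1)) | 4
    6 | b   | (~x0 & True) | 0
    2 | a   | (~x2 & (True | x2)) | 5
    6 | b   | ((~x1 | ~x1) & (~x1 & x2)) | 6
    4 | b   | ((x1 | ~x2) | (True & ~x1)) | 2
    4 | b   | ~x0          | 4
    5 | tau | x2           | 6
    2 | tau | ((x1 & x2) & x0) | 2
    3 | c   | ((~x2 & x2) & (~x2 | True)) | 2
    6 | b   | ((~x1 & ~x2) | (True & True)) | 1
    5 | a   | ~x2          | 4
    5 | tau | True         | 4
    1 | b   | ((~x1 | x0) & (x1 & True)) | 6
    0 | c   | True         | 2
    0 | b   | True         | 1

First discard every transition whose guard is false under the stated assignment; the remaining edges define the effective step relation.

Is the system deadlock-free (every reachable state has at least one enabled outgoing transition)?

Answer: DEADLOCK at state 1

Trace:
Reach set: {0,1,2}
  0: b→1  c→2  [deg 2]
  1: ∅  [STUCK]
  2: ∅  [STUCK]
Path to 1: b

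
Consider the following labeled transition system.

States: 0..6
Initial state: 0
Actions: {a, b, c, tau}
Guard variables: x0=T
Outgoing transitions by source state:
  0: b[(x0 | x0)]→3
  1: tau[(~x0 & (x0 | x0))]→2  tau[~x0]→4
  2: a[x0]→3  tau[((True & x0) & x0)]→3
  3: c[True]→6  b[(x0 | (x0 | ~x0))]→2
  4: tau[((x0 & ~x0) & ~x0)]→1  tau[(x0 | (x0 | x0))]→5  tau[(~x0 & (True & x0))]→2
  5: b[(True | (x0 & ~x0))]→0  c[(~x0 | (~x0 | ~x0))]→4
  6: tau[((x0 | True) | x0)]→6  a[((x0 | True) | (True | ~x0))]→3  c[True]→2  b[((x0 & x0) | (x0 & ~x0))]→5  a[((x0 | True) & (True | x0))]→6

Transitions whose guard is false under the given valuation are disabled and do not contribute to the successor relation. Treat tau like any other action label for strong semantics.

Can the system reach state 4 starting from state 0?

12 transition(s) survive guard evaluation.
L0 = {0}
L1 = {3}  cumulative {0,3}
L2 = {2,6}  cumulative {0,2,3,6}
L3 = {5}  cumulative {0,2,3,5,6}
Reach set: {0,2,3,5,6}

Answer: UNREACHABLE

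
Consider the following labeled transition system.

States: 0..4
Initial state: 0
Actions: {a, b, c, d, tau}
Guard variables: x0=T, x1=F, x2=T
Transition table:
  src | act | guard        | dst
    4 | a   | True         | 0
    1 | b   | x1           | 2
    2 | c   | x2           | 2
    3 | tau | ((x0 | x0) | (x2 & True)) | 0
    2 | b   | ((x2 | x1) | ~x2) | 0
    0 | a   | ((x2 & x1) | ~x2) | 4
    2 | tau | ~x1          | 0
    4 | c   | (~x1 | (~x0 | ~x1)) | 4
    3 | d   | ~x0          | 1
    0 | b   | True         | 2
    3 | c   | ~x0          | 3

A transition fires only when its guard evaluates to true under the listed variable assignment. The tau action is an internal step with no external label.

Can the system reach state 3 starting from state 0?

Answer: UNREACHABLE

Analysis:
Guard filter leaves 7 enabled edge(s).
Layer 0: {0}
Layer 1: {2}  now seen {0,2}
Reachable = {0,2}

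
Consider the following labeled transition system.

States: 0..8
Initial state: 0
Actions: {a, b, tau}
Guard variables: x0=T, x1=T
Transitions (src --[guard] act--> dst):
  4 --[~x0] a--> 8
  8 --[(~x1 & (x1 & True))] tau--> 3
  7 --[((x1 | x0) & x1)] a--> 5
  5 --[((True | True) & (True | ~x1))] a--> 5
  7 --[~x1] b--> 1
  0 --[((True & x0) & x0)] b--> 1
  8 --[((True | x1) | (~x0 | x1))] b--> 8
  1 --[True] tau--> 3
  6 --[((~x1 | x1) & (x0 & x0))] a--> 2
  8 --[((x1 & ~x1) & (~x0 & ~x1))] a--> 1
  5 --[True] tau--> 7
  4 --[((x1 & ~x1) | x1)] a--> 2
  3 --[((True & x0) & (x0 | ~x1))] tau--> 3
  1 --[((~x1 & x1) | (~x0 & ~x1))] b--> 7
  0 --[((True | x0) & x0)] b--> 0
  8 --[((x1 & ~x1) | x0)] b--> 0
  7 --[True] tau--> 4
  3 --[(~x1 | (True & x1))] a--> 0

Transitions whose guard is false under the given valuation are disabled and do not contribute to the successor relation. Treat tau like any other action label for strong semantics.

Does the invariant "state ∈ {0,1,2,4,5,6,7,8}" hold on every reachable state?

Inv-set: {0,1,2,4,5,6,7,8}
R = {0,1,3}
  0: ✓
  1: ✓
  3: ✗ unsafe
counterexample path to 3: b·tau

Answer: INVARIANT VIOLATED at state 3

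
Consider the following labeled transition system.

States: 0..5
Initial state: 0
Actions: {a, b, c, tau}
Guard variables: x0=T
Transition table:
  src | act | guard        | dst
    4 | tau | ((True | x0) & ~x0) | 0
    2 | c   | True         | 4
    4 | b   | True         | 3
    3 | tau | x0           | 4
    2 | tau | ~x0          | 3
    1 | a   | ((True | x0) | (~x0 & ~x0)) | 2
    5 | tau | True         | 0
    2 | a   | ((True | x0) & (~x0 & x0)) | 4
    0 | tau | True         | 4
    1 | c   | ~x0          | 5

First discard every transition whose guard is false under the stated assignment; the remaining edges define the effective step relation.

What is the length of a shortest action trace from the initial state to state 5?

Answer: UNREACHABLE

Analysis:
BFS to 5:
  L0 = {0}
  L1 = {4}
  L2 = {3}
5 never appears.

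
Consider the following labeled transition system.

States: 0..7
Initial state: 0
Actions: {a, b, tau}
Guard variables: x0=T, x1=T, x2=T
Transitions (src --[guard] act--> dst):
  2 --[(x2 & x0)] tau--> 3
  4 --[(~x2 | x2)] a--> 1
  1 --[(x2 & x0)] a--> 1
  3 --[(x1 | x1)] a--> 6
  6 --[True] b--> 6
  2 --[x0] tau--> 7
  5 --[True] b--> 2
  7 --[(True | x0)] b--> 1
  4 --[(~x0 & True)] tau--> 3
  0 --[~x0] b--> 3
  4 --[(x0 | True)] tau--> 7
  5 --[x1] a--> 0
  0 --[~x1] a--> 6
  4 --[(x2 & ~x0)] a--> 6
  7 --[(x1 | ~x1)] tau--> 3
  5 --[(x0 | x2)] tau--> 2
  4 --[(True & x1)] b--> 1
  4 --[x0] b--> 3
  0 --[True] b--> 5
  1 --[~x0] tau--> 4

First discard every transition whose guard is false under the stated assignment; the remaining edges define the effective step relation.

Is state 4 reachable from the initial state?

15 transition(s) survive guard evaluation.
depth 0: {0}
depth 1: {5}  cumulative {0,5}
depth 2: {2}  cumulative {0,2,5}
depth 3: {3,7}  cumulative {0,2,3,5,7}
depth 4: {1,6}  cumulative {0,1,2,3,5,6,7}
R = {0,1,2,3,5,6,7}

Answer: UNREACHABLE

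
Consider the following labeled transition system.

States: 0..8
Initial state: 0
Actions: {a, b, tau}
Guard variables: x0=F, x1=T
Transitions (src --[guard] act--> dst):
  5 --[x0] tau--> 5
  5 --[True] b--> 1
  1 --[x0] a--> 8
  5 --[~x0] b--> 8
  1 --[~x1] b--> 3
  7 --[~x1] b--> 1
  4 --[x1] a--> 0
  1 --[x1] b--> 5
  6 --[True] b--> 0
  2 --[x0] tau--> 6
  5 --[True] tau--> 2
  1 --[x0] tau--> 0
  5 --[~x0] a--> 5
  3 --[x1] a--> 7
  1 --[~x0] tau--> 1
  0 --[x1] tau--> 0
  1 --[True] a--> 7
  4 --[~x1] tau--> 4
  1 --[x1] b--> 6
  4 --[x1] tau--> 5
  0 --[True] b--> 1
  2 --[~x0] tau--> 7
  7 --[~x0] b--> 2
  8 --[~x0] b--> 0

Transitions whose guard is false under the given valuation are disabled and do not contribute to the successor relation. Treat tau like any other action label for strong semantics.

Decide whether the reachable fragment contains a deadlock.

Answer: DEADLOCK-FREE

Trace:
R = {0,1,2,5,6,7,8}
  0: b→1  tau→0  [2 out]
  1: a→7  b→5  b→6  tau→1  [4 out]
  2: tau→7  [1 out]
  5: a→5  b→1  b→8  tau→2  [4 out]
  6: b→0  [1 out]
  7: b→2  [1 out]
  8: b→0  [1 out]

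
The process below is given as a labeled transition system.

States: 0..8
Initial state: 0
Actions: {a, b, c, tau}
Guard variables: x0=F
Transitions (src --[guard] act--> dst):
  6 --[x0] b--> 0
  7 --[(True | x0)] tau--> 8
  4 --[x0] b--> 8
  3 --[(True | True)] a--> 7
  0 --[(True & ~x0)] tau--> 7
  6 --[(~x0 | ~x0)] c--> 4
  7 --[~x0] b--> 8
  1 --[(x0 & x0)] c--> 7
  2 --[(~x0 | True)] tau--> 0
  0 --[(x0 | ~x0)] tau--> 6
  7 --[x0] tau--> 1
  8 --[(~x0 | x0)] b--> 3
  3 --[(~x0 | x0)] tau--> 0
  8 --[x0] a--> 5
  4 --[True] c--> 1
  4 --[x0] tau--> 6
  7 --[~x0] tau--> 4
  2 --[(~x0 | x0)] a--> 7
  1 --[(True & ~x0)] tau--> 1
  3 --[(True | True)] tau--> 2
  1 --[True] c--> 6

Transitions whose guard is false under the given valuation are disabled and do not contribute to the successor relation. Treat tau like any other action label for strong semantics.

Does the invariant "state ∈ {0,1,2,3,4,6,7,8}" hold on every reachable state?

Answer: INVARIANT HOLDS

Working:
Allowed set {0,1,2,3,4,6,7,8}
Reach set: {0,1,2,3,4,6,7,8}
  0: safe
  1: safe
  2: safe
  3: safe
  4: safe
  6: safe
  7: safe
  8: safe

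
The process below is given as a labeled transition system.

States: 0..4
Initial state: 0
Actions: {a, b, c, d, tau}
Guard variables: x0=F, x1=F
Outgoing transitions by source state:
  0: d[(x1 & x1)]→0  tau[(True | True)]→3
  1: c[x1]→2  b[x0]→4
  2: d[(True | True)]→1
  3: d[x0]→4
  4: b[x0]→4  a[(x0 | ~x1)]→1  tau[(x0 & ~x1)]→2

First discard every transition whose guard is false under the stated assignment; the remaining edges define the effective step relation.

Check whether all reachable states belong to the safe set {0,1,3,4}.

Answer: INVARIANT HOLDS

Trace:
Inv-set: {0,1,3,4}
R = {0,3}
  0: ✓
  3: ✓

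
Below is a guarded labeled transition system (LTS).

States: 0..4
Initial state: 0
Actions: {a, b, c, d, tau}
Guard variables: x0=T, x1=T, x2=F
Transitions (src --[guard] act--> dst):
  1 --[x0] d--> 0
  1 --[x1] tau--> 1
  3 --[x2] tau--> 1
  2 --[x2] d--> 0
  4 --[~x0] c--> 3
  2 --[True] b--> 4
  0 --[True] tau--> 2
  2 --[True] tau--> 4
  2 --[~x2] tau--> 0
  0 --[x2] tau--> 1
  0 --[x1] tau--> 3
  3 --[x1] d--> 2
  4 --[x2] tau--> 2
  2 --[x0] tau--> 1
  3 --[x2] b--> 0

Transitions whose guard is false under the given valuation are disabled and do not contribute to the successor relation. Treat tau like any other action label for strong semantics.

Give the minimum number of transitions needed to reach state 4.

Answer: 2

Analysis:
Layered search for 4:
  Layer 0: {0}
  Layer 1: {2,3}
  Layer 2: {1,4}
4 enters at depth 2; path tau·b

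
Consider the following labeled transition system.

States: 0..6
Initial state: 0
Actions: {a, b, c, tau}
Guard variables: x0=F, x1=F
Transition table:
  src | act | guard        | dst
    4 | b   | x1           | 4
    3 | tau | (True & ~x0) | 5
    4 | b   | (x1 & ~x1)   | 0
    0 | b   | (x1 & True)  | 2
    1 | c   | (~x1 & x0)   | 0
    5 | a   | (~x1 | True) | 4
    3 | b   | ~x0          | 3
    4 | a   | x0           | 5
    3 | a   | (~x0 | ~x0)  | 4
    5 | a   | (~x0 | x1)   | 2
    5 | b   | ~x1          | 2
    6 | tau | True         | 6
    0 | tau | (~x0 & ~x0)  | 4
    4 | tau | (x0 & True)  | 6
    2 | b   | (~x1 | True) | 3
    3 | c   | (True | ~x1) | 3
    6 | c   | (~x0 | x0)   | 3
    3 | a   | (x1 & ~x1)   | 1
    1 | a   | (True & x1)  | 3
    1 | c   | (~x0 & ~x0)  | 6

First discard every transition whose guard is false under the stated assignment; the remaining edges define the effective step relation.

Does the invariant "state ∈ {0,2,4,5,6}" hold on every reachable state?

Answer: INVARIANT HOLDS

Working:
Inv-set: {0,2,4,5,6}
Reachable = {0,4}
  0: ok
  4: ok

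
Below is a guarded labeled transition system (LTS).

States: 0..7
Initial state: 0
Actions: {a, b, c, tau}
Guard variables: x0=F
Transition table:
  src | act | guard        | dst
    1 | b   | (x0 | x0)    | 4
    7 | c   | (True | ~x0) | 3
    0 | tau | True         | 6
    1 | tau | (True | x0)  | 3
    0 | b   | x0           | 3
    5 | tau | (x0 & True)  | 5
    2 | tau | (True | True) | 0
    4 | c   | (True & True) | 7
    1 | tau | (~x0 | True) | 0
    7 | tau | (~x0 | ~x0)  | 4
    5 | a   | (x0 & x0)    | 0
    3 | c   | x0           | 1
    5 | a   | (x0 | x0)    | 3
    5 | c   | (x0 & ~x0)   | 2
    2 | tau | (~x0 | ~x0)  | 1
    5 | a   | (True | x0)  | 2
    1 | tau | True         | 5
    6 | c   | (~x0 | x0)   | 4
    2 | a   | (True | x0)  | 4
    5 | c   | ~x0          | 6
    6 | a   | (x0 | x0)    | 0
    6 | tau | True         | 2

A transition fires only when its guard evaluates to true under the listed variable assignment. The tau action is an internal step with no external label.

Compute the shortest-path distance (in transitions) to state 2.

Answer: 2

Analysis:
Layered search for 2:
  Layer 0: {0}
  Layer 1: {6}
  Layer 2: {2,4}
depth(2)=2, e.g. tau·tau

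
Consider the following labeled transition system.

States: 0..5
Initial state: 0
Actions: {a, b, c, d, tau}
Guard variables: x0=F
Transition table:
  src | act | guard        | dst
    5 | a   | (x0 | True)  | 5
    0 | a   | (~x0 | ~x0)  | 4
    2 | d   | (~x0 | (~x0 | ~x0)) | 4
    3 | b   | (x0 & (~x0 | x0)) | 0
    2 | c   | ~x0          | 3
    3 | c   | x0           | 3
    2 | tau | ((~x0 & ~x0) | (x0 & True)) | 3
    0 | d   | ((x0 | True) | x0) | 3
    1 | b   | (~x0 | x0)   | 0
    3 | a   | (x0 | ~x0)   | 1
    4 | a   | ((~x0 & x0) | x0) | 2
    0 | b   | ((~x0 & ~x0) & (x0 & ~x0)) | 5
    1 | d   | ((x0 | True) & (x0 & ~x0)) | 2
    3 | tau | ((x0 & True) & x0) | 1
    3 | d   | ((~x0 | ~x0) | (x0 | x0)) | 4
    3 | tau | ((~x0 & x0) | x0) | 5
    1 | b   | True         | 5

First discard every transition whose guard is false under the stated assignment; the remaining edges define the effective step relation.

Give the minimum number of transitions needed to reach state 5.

Layered search for 5:
  L0 = {0}
  L1 = {3,4}
  L2 = {1}
  L3 = {5}
first hit 5 at d=3 via d·a·b

Answer: 3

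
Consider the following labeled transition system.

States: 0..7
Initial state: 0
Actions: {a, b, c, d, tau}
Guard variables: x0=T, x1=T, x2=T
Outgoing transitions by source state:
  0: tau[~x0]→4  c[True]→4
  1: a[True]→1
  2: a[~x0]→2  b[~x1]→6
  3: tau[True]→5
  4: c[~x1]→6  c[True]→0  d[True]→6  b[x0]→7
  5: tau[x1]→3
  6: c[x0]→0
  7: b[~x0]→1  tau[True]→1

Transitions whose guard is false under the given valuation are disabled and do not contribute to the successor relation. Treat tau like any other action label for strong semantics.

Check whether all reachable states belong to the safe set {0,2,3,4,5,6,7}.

Answer: INVARIANT VIOLATED at state 1

Analysis:
Allowed set {0,2,3,4,5,6,7}
Reachable = {0,1,4,6,7}
  0: safe
  1: ✗ unsafe
  4: safe
  6: safe
  7: safe
reach 1 via c·b·tau — violates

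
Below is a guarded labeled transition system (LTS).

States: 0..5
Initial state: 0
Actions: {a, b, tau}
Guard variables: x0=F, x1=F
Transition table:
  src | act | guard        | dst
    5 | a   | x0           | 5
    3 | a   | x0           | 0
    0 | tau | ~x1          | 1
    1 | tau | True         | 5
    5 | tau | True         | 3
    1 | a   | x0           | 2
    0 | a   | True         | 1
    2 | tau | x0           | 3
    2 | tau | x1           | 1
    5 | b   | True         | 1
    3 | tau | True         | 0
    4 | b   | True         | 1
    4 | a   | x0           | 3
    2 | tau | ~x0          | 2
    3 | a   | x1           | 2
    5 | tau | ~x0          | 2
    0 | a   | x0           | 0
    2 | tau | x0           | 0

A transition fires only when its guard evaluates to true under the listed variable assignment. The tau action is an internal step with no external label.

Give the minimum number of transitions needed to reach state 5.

BFS to 5:
  Layer 0: {0}
  Layer 1: {1}
  Layer 2: {5}
5 enters at depth 2; path a·tau

Answer: 2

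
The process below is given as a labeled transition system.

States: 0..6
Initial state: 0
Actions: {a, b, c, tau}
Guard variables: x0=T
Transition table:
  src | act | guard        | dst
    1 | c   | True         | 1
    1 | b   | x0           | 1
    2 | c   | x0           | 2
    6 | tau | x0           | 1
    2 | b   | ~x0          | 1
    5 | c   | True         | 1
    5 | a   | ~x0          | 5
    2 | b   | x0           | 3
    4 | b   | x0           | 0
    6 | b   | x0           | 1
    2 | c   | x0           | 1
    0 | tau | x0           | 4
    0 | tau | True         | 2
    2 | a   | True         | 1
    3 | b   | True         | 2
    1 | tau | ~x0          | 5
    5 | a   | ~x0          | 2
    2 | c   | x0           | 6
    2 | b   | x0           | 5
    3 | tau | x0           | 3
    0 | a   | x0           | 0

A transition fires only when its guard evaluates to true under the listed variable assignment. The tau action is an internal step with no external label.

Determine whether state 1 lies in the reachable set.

Answer: REACHABLE

Analysis:
17 transition(s) survive guard evaluation.
Layer 0: {0}
Layer 1: {2,4}  cumulative {0,2,4}
Layer 2: {1,3,5,6}  cumulative {0,1,2,3,4,5,6}
R = {0,1,2,3,4,5,6}
trace reaching 1: tau·c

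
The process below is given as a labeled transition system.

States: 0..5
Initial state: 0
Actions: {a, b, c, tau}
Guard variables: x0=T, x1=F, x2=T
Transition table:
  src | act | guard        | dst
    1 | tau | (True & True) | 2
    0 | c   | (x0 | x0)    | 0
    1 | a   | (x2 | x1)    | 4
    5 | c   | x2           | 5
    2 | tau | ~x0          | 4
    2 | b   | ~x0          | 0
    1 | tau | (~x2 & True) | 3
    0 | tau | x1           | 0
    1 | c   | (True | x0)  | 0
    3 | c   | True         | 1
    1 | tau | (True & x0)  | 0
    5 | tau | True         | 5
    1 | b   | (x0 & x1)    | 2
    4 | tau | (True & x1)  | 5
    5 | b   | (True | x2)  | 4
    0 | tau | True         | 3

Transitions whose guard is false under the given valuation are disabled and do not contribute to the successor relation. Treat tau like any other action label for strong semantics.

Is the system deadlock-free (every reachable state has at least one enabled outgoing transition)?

Answer: DEADLOCK at state 2

Analysis:
Reachable = {0,1,2,3,4}
  0: c→0  tau→3  [deg 2]
  1: a→4  c→0  tau→0  tau→2  [deg 4]
  2: ∅  [no exit]
  3: c→1  [deg 1]
  4: ∅  [no exit]
Path to 2: tau·c·tau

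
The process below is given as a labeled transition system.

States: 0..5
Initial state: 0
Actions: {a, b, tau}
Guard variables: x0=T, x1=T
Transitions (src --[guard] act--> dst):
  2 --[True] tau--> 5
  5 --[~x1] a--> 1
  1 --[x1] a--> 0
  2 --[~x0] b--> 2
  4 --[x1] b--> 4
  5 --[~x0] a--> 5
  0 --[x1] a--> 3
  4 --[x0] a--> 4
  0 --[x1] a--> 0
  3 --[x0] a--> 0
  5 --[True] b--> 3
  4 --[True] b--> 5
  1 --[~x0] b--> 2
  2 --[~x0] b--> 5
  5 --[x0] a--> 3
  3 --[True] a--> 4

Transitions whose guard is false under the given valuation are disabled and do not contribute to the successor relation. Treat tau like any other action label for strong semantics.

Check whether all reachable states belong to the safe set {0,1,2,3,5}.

Inv-set: {0,1,2,3,5}
Reach set: {0,3,4,5}
  0: safe
  3: safe
  4: VIOLATES
  5: safe
counterexample path to 4: a·a

Answer: INVARIANT VIOLATED at state 4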